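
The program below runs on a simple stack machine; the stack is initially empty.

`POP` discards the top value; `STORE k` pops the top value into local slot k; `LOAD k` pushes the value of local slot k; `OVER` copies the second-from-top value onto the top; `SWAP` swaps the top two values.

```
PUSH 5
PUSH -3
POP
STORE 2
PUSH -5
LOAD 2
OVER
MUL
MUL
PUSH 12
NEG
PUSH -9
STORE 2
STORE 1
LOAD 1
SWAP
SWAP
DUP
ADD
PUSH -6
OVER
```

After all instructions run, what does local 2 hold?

-9

PUSH 5  -> 5
PUSH -3 -> 5 -3
POP     -> 5
STORE 2 -> (empty)
PUSH -5 -> -5
LOAD 2  -> -5 5
OVER    -> -5 5 -5
MUL     -> -5 -25
MUL     -> 125
PUSH 12 -> 125 12
NEG     -> 125 -12
PUSH -9 -> 125 -12 -9
STORE 2 -> 125 -12
STORE 1 -> 125
LOAD 1  -> 125 -12
SWAP    -> -12 125
SWAP    -> 125 -12
DUP     -> 125 -12 -12
ADD     -> 125 -24
PUSH -6 -> 125 -24 -6
OVER    -> 125 -24 -6 -24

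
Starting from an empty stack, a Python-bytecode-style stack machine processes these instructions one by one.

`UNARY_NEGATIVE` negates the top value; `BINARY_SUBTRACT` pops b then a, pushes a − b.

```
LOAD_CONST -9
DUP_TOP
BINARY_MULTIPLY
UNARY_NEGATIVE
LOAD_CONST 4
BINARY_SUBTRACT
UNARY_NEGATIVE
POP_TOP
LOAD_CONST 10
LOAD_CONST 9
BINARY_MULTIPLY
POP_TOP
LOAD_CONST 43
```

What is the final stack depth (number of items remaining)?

1

LOAD_CONST -9   → -9
DUP_TOP         → -9 -9
BINARY_MULTIPLY → 81
UNARY_NEGATIVE  → -81
LOAD_CONST 4    → -81 4
BINARY_SUBTRACT → -85
UNARY_NEGATIVE  → 85
POP_TOP         → (empty)
LOAD_CONST 10   → 10
LOAD_CONST 9    → 10 9
BINARY_MULTIPLY → 90
POP_TOP         → (empty)
LOAD_CONST 43   → 43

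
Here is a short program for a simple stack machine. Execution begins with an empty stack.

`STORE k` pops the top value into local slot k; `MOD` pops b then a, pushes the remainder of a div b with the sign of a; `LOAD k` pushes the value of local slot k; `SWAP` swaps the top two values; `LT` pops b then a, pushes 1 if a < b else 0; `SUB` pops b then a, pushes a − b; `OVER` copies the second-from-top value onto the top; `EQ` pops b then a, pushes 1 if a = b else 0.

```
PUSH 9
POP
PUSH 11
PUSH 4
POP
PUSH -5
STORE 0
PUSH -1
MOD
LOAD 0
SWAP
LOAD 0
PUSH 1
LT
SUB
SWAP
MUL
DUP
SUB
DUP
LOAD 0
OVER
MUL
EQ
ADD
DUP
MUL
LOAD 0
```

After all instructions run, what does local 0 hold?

-5

PUSH 9  : 9
POP     : (empty)
PUSH 11 : 11
PUSH 4  : 11 4
POP     : 11
PUSH -5 : 11 -5
STORE 0 : 11
PUSH -1 : 11 -1
MOD     : 0
LOAD 0  : 0 -5
SWAP    : -5 0
LOAD 0  : -5 0 -5
PUSH 1  : -5 0 -5 1
LT      : -5 0 1
SUB     : -5 -1
SWAP    : -1 -5
MUL     : 5
DUP     : 5 5
SUB     : 0
DUP     : 0 0
LOAD 0  : 0 0 -5
OVER    : 0 0 -5 0
MUL     : 0 0 0
EQ      : 0 1
ADD     : 1
DUP     : 1 1
MUL     : 1
LOAD 0  : 1 -5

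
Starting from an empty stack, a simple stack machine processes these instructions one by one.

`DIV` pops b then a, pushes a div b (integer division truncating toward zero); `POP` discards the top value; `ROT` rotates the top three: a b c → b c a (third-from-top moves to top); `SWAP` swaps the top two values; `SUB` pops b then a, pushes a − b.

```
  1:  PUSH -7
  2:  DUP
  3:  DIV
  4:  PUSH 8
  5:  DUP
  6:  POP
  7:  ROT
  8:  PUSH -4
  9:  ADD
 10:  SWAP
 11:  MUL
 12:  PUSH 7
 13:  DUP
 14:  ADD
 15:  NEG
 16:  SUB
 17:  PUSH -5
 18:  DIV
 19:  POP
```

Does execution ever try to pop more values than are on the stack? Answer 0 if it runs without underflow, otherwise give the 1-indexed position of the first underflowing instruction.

7

PUSH -7 : [-7]
DUP     : [-7, -7]
DIV     : [1]
PUSH 8  : [1, 8]
DUP     : [1, 8, 8]
POP     : [1, 8]
ROT  — needs 3 operands, stack has 2 → underflow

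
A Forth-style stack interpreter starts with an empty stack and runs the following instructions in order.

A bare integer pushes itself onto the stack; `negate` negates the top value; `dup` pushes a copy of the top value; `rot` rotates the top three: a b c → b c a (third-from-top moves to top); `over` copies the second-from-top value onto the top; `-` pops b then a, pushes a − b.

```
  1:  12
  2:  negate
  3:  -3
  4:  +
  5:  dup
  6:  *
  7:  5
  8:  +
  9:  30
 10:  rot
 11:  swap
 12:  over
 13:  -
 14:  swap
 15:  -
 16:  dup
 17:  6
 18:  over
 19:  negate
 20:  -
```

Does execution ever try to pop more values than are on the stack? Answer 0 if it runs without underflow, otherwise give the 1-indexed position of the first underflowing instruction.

12     -> 12
negate -> -12
-3     -> -12 -3
+      -> -15
dup    -> -15 -15
*      -> 225
5      -> 225 5
+      -> 230
30     -> 230 30
rot  — needs 3 operands, stack has 2 → underflow

10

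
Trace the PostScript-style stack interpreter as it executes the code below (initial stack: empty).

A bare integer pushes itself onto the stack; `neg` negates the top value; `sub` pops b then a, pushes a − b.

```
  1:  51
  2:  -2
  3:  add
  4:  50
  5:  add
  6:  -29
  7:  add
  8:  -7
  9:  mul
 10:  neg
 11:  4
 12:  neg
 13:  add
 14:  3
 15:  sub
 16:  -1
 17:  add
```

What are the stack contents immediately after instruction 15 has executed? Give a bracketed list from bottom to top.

[483]

51   [51]
-2   [51, -2]
add  [49]
50   [49, 50]
add  [99]
-29  [99, -29]
add  [70]
-7   [70, -7]
mul  [-490]
neg  [490]
4    [490, 4]
neg  [490, -4]
add  [486]
3    [486, 3]
sub  [483]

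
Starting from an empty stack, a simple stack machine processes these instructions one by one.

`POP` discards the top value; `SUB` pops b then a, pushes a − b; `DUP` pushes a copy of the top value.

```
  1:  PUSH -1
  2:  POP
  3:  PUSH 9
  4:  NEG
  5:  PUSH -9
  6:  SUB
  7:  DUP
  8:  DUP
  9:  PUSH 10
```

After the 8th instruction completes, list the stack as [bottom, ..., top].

[0, 0, 0]

PUSH -1 : -1
POP     : (empty)
PUSH 9  : 9
NEG     : -9
PUSH -9 : -9 -9
SUB     : 0
DUP     : 0 0
DUP     : 0 0 0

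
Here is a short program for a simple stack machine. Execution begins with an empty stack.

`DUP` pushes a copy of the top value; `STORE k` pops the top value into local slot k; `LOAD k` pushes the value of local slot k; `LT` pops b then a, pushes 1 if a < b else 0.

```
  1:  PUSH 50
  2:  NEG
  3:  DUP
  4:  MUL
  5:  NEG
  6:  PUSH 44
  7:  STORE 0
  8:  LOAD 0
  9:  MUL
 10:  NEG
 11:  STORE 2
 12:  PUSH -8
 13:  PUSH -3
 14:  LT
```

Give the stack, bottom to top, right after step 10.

PUSH 50 : 50
NEG     : -50
DUP     : -50 -50
MUL     : 2500
NEG     : -2500
PUSH 44 : -2500 44
STORE 0 : -2500
LOAD 0  : -2500 44
MUL     : -110000
NEG     : 110000

[110000]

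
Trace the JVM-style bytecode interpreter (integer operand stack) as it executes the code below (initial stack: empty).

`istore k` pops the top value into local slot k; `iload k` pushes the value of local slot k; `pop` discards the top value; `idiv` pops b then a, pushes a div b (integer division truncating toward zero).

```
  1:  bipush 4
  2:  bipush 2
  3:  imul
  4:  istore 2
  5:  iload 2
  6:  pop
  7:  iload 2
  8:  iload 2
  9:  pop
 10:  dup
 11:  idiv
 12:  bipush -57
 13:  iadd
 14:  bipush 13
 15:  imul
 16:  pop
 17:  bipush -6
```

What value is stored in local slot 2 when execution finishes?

8

bipush 4   → [4]
bipush 2   → [4, 2]
imul       → [8]
istore 2   → []
iload 2    → [8]
pop        → []
iload 2    → [8]
iload 2    → [8, 8]
pop        → [8]
dup        → [8, 8]
idiv       → [1]
bipush -57 → [1, -57]
iadd       → [-56]
bipush 13  → [-56, 13]
imul       → [-728]
pop        → []
bipush -6  → [-6]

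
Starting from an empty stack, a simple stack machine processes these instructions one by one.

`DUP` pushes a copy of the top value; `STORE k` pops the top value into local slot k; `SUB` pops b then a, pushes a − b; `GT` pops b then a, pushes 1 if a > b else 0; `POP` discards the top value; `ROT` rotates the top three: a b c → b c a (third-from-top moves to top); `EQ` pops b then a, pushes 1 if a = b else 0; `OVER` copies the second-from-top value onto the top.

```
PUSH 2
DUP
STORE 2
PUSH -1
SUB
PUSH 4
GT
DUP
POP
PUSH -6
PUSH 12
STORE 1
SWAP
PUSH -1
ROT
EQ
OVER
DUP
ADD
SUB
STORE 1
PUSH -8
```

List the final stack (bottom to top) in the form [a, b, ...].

PUSH 2  -> [2]
DUP     -> [2, 2]
STORE 2 -> [2]
PUSH -1 -> [2, -1]
SUB     -> [3]
PUSH 4  -> [3, 4]
GT      -> [0]
DUP     -> [0, 0]
POP     -> [0]
PUSH -6 -> [0, -6]
PUSH 12 -> [0, -6, 12]
STORE 1 -> [0, -6]
SWAP    -> [-6, 0]
PUSH -1 -> [-6, 0, -1]
ROT     -> [0, -1, -6]
EQ      -> [0, 0]
OVER    -> [0, 0, 0]
DUP     -> [0, 0, 0, 0]
ADD     -> [0, 0, 0]
SUB     -> [0, 0]
STORE 1 -> [0]
PUSH -8 -> [0, -8]

[0, -8]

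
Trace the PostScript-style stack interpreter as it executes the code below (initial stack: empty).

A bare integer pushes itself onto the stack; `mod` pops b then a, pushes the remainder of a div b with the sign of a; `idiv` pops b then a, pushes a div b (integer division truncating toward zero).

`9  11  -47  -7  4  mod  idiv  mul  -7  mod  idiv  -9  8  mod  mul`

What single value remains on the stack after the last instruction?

9     [9]
11    [9, 11]
-47   [9, 11, -47]
-7    [9, 11, -47, -7]
4     [9, 11, -47, -7, 4]
mod   [9, 11, -47, -3]
idiv  [9, 11, 15]
mul   [9, 165]
-7    [9, 165, -7]
mod   [9, 4]
idiv  [2]
-9    [2, -9]
8     [2, -9, 8]
mod   [2, -1]
mul   [-2]

-2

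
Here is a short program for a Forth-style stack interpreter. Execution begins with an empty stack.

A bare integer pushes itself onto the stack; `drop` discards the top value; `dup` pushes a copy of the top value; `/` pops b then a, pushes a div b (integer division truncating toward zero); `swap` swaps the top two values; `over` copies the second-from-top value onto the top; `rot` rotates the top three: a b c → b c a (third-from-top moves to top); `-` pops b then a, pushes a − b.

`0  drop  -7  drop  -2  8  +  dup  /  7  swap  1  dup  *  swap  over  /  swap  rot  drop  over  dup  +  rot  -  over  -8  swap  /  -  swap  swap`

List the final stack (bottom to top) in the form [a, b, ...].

0    -> [0]
drop -> []
-7   -> [-7]
drop -> []
-2   -> [-2]
8    -> [-2, 8]
+    -> [6]
dup  -> [6, 6]
/    -> [1]
7    -> [1, 7]
swap -> [7, 1]
1    -> [7, 1, 1]
dup  -> [7, 1, 1, 1]
*    -> [7, 1, 1]
swap -> [7, 1, 1]
over -> [7, 1, 1, 1]
/    -> [7, 1, 1]
swap -> [7, 1, 1]
rot  -> [1, 1, 7]
drop -> [1, 1]
over -> [1, 1, 1]
dup  -> [1, 1, 1, 1]
+    -> [1, 1, 2]
rot  -> [1, 2, 1]
-    -> [1, 1]
over -> [1, 1, 1]
-8   -> [1, 1, 1, -8]
swap -> [1, 1, -8, 1]
/    -> [1, 1, -8]
-    -> [1, 9]
swap -> [9, 1]
swap -> [1, 9]

[1, 9]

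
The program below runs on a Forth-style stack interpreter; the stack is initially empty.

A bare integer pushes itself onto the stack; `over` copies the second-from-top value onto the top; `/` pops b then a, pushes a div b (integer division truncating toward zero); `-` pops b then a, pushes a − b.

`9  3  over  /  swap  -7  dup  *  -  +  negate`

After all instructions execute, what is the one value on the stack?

9      → [9]
3      → [9, 3]
over   → [9, 3, 9]
/      → [9, 0]
swap   → [0, 9]
-7     → [0, 9, -7]
dup    → [0, 9, -7, -7]
*      → [0, 9, 49]
-      → [0, -40]
+      → [-40]
negate → [40]

40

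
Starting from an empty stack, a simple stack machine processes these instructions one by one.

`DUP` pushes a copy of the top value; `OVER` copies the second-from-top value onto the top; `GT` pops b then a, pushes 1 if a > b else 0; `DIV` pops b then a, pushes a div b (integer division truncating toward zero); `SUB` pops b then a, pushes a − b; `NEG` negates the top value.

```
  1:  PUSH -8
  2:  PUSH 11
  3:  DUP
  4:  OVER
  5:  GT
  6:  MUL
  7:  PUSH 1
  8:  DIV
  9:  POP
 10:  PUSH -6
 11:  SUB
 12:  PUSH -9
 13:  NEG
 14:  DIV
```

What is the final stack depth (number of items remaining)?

1

PUSH -8 → [-8]
PUSH 11 → [-8, 11]
DUP     → [-8, 11, 11]
OVER    → [-8, 11, 11, 11]
GT      → [-8, 11, 0]
MUL     → [-8, 0]
PUSH 1  → [-8, 0, 1]
DIV     → [-8, 0]
POP     → [-8]
PUSH -6 → [-8, -6]
SUB     → [-2]
PUSH -9 → [-2, -9]
NEG     → [-2, 9]
DIV     → [0]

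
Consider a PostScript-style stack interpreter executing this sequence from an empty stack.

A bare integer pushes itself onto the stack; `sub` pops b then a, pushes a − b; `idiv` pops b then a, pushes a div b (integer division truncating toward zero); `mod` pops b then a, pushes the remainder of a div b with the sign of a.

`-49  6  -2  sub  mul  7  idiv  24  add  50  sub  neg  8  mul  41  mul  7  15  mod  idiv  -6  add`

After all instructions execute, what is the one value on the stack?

-49  : -49
6    : -49 6
-2   : -49 6 -2
sub  : -49 8
mul  : -392
7    : -392 7
idiv : -56
24   : -56 24
add  : -32
50   : -32 50
sub  : -82
neg  : 82
8    : 82 8
mul  : 656
41   : 656 41
mul  : 26896
7    : 26896 7
15   : 26896 7 15
mod  : 26896 7
idiv : 3842
-6   : 3842 -6
add  : 3836

3836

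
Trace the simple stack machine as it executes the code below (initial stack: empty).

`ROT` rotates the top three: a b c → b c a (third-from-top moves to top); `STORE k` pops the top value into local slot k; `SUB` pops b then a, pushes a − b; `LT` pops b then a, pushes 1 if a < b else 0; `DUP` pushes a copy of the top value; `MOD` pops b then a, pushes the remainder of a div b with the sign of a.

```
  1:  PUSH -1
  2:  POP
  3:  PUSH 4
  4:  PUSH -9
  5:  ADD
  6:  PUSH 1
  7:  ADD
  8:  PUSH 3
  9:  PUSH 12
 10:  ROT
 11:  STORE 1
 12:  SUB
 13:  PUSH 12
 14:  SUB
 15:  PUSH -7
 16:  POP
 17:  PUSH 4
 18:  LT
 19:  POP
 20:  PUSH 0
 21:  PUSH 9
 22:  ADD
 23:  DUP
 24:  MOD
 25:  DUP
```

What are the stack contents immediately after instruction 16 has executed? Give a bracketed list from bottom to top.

[-21]

PUSH -1  [-1]
POP      []
PUSH 4   [4]
PUSH -9  [4, -9]
ADD      [-5]
PUSH 1   [-5, 1]
ADD      [-4]
PUSH 3   [-4, 3]
PUSH 12  [-4, 3, 12]
ROT      [3, 12, -4]
STORE 1  [3, 12]
SUB      [-9]
PUSH 12  [-9, 12]
SUB      [-21]
PUSH -7  [-21, -7]
POP      [-21]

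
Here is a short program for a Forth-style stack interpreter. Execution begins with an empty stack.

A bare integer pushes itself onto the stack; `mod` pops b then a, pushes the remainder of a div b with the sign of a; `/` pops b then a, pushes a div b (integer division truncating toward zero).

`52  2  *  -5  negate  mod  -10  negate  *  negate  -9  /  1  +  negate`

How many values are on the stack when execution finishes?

1

52     → [52]
2      → [52, 2]
*      → [104]
-5     → [104, -5]
negate → [104, 5]
mod    → [4]
-10    → [4, -10]
negate → [4, 10]
*      → [40]
negate → [-40]
-9     → [-40, -9]
/      → [4]
1      → [4, 1]
+      → [5]
negate → [-5]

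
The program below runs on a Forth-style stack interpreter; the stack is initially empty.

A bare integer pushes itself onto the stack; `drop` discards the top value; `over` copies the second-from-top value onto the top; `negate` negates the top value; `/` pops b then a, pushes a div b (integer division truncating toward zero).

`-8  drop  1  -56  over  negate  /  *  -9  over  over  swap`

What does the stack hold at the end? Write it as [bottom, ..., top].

-8     → [-8]
drop   → []
1      → [1]
-56    → [1, -56]
over   → [1, -56, 1]
negate → [1, -56, -1]
/      → [1, 56]
*      → [56]
-9     → [56, -9]
over   → [56, -9, 56]
over   → [56, -9, 56, -9]
swap   → [56, -9, -9, 56]

[56, -9, -9, 56]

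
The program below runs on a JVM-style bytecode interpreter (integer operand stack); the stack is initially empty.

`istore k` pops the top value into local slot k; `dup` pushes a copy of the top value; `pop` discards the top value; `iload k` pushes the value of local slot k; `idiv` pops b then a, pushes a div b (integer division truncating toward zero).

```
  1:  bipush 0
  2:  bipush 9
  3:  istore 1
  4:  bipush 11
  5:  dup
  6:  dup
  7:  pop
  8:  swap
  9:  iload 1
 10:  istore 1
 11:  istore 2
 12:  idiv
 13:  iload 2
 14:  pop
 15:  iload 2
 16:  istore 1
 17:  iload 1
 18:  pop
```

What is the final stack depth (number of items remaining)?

bipush 0  -> [0]
bipush 9  -> [0, 9]
istore 1  -> [0]
bipush 11 -> [0, 11]
dup       -> [0, 11, 11]
dup       -> [0, 11, 11, 11]
pop       -> [0, 11, 11]
swap      -> [0, 11, 11]
iload 1   -> [0, 11, 11, 9]
istore 1  -> [0, 11, 11]
istore 2  -> [0, 11]
idiv      -> [0]
iload 2   -> [0, 11]
pop       -> [0]
iload 2   -> [0, 11]
istore 1  -> [0]
iload 1   -> [0, 11]
pop       -> [0]

1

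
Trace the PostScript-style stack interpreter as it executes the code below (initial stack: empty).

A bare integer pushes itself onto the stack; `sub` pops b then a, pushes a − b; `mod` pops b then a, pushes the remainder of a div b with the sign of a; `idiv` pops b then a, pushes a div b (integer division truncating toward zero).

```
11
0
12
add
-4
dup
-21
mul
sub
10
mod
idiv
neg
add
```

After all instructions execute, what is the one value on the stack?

12

11   -> 11
0    -> 11 0
12   -> 11 0 12
add  -> 11 12
-4   -> 11 12 -4
dup  -> 11 12 -4 -4
-21  -> 11 12 -4 -4 -21
mul  -> 11 12 -4 84
sub  -> 11 12 -88
10   -> 11 12 -88 10
mod  -> 11 12 -8
idiv -> 11 -1
neg  -> 11 1
add  -> 12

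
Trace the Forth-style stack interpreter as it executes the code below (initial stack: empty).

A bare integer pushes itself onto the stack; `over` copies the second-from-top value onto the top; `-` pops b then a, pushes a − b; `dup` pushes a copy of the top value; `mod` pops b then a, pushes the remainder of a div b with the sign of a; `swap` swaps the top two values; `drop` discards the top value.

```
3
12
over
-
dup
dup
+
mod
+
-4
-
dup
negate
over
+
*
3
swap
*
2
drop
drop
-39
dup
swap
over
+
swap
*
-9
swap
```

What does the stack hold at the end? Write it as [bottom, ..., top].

[-9, 3042]

3       [3]
12      [3, 12]
over    [3, 12, 3]
-       [3, 9]
dup     [3, 9, 9]
dup     [3, 9, 9, 9]
+       [3, 9, 18]
mod     [3, 9]
+       [12]
-4      [12, -4]
-       [16]
dup     [16, 16]
negate  [16, -16]
over    [16, -16, 16]
+       [16, 0]
*       [0]
3       [0, 3]
swap    [3, 0]
*       [0]
2       [0, 2]
drop    [0]
drop    []
-39     [-39]
dup     [-39, -39]
swap    [-39, -39]
over    [-39, -39, -39]
+       [-39, -78]
swap    [-78, -39]
*       [3042]
-9      [3042, -9]
swap    [-9, 3042]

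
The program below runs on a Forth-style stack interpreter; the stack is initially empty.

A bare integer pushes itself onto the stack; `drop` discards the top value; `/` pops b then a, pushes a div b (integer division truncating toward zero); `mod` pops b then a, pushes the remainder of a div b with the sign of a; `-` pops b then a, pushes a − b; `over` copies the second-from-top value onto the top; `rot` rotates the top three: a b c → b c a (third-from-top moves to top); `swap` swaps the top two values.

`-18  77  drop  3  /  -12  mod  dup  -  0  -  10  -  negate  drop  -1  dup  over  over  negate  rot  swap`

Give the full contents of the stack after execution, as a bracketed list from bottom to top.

[-1, -1, -1, 1]

-18    : -18
77     : -18 77
drop   : -18
3      : -18 3
/      : -6
-12    : -6 -12
mod    : -6
dup    : -6 -6
-      : 0
0      : 0 0
-      : 0
10     : 0 10
-      : -10
negate : 10
drop   : (empty)
-1     : -1
dup    : -1 -1
over   : -1 -1 -1
over   : -1 -1 -1 -1
negate : -1 -1 -1 1
rot    : -1 -1 1 -1
swap   : -1 -1 -1 1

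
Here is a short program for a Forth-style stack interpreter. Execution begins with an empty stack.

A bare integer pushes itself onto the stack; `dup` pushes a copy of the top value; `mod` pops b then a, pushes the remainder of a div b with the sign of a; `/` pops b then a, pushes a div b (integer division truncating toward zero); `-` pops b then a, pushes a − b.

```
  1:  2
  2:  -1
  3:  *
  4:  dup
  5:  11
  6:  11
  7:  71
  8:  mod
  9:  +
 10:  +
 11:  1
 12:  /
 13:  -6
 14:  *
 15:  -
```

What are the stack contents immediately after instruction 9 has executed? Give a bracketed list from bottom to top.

[-2, -2, 22]

2    [2]
-1   [2, -1]
*    [-2]
dup  [-2, -2]
11   [-2, -2, 11]
11   [-2, -2, 11, 11]
71   [-2, -2, 11, 11, 71]
mod  [-2, -2, 11, 11]
+    [-2, -2, 22]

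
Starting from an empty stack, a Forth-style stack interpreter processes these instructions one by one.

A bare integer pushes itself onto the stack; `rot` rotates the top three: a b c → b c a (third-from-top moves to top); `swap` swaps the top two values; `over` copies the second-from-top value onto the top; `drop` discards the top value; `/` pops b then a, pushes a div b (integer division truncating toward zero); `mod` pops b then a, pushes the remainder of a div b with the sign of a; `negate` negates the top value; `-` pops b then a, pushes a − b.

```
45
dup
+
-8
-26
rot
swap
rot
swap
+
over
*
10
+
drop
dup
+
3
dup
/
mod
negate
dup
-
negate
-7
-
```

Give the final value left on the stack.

7

45     → [45]
dup    → [45, 45]
+      → [90]
-8     → [90, -8]
-26    → [90, -8, -26]
rot    → [-8, -26, 90]
swap   → [-8, 90, -26]
rot    → [90, -26, -8]
swap   → [90, -8, -26]
+      → [90, -34]
over   → [90, -34, 90]
*      → [90, -3060]
10     → [90, -3060, 10]
+      → [90, -3050]
drop   → [90]
dup    → [90, 90]
+      → [180]
3      → [180, 3]
dup    → [180, 3, 3]
/      → [180, 1]
mod    → [0]
negate → [0]
dup    → [0, 0]
-      → [0]
negate → [0]
-7     → [0, -7]
-      → [7]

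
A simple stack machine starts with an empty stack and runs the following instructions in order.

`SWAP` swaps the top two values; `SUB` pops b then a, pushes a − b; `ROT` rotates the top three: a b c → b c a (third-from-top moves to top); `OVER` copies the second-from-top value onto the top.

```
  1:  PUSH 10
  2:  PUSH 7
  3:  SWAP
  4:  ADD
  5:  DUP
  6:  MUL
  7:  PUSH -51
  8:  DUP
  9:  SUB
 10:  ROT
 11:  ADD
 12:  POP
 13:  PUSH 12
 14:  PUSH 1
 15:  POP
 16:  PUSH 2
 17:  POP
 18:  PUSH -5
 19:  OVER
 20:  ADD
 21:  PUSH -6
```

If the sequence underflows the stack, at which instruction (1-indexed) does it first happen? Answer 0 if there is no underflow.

PUSH 10   [10]
PUSH 7    [10, 7]
SWAP      [7, 10]
ADD       [17]
DUP       [17, 17]
MUL       [289]
PUSH -51  [289, -51]
DUP       [289, -51, -51]
SUB       [289, 0]
ROT  — needs 3 operands, stack has 2 → underflow

10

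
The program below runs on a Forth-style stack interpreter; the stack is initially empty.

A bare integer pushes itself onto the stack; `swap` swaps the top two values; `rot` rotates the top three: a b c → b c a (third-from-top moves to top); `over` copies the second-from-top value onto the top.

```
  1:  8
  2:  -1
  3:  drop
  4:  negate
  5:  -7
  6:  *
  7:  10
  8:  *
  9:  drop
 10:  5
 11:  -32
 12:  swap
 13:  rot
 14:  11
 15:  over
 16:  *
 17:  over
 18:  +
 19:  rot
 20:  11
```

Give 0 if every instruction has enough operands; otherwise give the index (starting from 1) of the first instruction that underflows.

13

8      → [8]
-1     → [8, -1]
drop   → [8]
negate → [-8]
-7     → [-8, -7]
*      → [56]
10     → [56, 10]
*      → [560]
drop   → []
5      → [5]
-32    → [5, -32]
swap   → [-32, 5]
rot  — needs 3 operands, stack has 2 → underflow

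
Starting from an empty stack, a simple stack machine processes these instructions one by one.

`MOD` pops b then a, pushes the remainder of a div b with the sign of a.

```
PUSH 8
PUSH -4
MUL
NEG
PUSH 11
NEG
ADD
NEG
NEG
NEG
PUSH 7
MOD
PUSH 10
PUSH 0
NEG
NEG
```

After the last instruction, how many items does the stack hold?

3

PUSH 8  -> 8
PUSH -4 -> 8 -4
MUL     -> -32
NEG     -> 32
PUSH 11 -> 32 11
NEG     -> 32 -11
ADD     -> 21
NEG     -> -21
NEG     -> 21
NEG     -> -21
PUSH 7  -> -21 7
MOD     -> 0
PUSH 10 -> 0 10
PUSH 0  -> 0 10 0
NEG     -> 0 10 0
NEG     -> 0 10 0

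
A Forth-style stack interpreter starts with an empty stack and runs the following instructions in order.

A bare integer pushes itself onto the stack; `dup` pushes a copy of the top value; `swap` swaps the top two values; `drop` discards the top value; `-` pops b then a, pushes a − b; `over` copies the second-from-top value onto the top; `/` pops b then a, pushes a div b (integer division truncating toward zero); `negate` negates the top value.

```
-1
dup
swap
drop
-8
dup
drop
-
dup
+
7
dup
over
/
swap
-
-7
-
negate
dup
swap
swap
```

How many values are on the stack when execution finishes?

3

-1     → -1
dup    → -1 -1
swap   → -1 -1
drop   → -1
-8     → -1 -8
dup    → -1 -8 -8
drop   → -1 -8
-      → 7
dup    → 7 7
+      → 14
7      → 14 7
dup    → 14 7 7
over   → 14 7 7 7
/      → 14 7 1
swap   → 14 1 7
-      → 14 -6
-7     → 14 -6 -7
-      → 14 1
negate → 14 -1
dup    → 14 -1 -1
swap   → 14 -1 -1
swap   → 14 -1 -1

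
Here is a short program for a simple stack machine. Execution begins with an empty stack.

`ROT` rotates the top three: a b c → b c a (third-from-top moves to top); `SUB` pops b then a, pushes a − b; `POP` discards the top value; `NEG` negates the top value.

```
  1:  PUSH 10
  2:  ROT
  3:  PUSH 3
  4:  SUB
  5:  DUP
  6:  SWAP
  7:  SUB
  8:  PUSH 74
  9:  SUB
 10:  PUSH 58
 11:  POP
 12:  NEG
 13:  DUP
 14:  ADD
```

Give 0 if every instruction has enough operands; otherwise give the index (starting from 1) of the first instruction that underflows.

2

PUSH 10  10
ROT  — needs 3 operands, stack has 1 → underflow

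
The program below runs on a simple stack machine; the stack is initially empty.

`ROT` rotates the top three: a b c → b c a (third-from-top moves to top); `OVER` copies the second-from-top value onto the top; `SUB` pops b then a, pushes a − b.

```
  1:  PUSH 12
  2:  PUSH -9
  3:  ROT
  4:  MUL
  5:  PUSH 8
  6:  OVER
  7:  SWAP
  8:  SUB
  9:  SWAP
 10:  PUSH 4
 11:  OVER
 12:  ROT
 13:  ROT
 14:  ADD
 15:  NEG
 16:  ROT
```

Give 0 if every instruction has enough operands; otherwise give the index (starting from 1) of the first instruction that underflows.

3

PUSH 12 → 12
PUSH -9 → 12 -9
ROT  — needs 3 operands, stack has 2 → underflow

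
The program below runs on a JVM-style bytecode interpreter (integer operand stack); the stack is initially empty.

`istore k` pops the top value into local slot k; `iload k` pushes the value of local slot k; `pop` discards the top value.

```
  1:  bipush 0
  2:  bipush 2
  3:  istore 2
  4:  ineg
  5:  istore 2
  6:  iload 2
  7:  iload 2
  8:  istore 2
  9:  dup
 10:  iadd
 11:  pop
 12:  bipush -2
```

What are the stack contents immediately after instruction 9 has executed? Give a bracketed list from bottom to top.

bipush 0 -> 0
bipush 2 -> 0 2
istore 2 -> 0
ineg     -> 0
istore 2 -> (empty)
iload 2  -> 0
iload 2  -> 0 0
istore 2 -> 0
dup      -> 0 0

[0, 0]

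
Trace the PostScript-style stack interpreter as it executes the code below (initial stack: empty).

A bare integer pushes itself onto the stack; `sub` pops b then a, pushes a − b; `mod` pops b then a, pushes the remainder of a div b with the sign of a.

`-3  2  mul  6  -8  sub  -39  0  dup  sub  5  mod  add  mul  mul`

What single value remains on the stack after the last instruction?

-3  -> -3
2   -> -3 2
mul -> -6
6   -> -6 6
-8  -> -6 6 -8
sub -> -6 14
-39 -> -6 14 -39
0   -> -6 14 -39 0
dup -> -6 14 -39 0 0
sub -> -6 14 -39 0
5   -> -6 14 -39 0 5
mod -> -6 14 -39 0
add -> -6 14 -39
mul -> -6 -546
mul -> 3276

3276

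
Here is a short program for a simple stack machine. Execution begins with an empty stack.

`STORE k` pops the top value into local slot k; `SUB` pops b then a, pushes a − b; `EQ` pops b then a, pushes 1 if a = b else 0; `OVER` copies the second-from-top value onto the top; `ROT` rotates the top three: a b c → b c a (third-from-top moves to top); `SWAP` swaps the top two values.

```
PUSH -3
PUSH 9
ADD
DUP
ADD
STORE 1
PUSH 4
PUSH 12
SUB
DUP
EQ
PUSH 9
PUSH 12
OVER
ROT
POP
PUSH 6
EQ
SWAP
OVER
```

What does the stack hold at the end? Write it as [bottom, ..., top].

PUSH -3 → [-3]
PUSH 9  → [-3, 9]
ADD     → [6]
DUP     → [6, 6]
ADD     → [12]
STORE 1 → []
PUSH 4  → [4]
PUSH 12 → [4, 12]
SUB     → [-8]
DUP     → [-8, -8]
EQ      → [1]
PUSH 9  → [1, 9]
PUSH 12 → [1, 9, 12]
OVER    → [1, 9, 12, 9]
ROT     → [1, 12, 9, 9]
POP     → [1, 12, 9]
PUSH 6  → [1, 12, 9, 6]
EQ      → [1, 12, 0]
SWAP    → [1, 0, 12]
OVER    → [1, 0, 12, 0]

[1, 0, 12, 0]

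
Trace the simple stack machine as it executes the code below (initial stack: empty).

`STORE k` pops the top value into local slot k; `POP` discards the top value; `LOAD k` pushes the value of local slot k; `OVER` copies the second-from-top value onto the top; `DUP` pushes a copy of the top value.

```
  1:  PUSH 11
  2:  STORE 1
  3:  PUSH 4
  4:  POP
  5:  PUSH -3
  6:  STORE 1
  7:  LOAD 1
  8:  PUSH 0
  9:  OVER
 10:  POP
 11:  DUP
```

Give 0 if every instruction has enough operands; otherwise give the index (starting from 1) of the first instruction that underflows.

PUSH 11  [11]
STORE 1  []
PUSH 4   [4]
POP      []
PUSH -3  [-3]
STORE 1  []
LOAD 1   [-3]
PUSH 0   [-3, 0]
OVER     [-3, 0, -3]
POP      [-3, 0]
DUP      [-3, 0, 0]

0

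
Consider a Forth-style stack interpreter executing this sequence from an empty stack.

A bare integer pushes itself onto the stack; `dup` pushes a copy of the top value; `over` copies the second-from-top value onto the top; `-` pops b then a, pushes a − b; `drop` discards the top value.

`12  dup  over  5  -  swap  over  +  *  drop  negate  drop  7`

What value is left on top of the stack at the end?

12     -> [12]
dup    -> [12, 12]
over   -> [12, 12, 12]
5      -> [12, 12, 12, 5]
-      -> [12, 12, 7]
swap   -> [12, 7, 12]
over   -> [12, 7, 12, 7]
+      -> [12, 7, 19]
*      -> [12, 133]
drop   -> [12]
negate -> [-12]
drop   -> []
7      -> [7]

7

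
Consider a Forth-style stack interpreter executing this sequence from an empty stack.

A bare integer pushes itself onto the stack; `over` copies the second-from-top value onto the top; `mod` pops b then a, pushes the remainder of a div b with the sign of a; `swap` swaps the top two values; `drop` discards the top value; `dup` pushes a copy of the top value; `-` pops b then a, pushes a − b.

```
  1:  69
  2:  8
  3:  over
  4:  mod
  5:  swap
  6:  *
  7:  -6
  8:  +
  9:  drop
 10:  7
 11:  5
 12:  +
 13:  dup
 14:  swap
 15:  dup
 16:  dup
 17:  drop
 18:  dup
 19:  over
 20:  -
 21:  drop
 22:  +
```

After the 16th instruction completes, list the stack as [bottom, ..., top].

[12, 12, 12, 12]

69   → [69]
8    → [69, 8]
over → [69, 8, 69]
mod  → [69, 8]
swap → [8, 69]
*    → [552]
-6   → [552, -6]
+    → [546]
drop → []
7    → [7]
5    → [7, 5]
+    → [12]
dup  → [12, 12]
swap → [12, 12]
dup  → [12, 12, 12]
dup  → [12, 12, 12, 12]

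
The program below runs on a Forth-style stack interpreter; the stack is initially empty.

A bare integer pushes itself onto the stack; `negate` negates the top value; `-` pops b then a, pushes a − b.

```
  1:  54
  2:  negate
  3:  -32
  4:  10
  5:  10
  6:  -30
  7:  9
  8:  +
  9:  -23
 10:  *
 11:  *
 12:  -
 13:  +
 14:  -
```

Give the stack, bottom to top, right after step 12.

[-54, -32, -4820]

54     -> 54
negate -> -54
-32    -> -54 -32
10     -> -54 -32 10
10     -> -54 -32 10 10
-30    -> -54 -32 10 10 -30
9      -> -54 -32 10 10 -30 9
+      -> -54 -32 10 10 -21
-23    -> -54 -32 10 10 -21 -23
*      -> -54 -32 10 10 483
*      -> -54 -32 10 4830
-      -> -54 -32 -4820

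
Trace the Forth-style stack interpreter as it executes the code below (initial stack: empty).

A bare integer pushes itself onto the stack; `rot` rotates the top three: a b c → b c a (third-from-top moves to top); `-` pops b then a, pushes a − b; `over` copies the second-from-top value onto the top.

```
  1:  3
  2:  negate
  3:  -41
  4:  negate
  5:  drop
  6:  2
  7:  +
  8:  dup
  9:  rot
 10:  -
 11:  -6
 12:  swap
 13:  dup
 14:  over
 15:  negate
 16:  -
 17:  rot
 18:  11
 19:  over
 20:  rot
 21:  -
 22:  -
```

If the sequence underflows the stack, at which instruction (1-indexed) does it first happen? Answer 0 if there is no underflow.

9

3      → [3]
negate → [-3]
-41    → [-3, -41]
negate → [-3, 41]
drop   → [-3]
2      → [-3, 2]
+      → [-1]
dup    → [-1, -1]
rot  — needs 3 operands, stack has 2 → underflow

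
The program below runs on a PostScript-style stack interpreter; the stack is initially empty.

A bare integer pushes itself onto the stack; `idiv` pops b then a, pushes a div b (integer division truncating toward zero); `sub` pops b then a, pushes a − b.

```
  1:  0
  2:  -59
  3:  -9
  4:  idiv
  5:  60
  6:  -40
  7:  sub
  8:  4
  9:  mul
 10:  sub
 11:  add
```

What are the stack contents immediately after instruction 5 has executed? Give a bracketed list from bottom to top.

[0, 6, 60]

0     [0]
-59   [0, -59]
-9    [0, -59, -9]
idiv  [0, 6]
60    [0, 6, 60]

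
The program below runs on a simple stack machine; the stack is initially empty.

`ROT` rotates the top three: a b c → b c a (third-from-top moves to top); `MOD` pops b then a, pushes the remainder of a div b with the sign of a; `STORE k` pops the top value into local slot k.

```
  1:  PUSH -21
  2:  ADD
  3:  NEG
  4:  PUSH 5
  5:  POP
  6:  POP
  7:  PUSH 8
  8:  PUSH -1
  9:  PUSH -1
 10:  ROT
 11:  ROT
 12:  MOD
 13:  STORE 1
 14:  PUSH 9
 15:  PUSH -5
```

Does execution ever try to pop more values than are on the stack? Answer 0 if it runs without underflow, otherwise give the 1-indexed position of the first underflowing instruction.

2

PUSH -21 : [-21]
ADD  — needs 2 operands, stack has 1 → underflow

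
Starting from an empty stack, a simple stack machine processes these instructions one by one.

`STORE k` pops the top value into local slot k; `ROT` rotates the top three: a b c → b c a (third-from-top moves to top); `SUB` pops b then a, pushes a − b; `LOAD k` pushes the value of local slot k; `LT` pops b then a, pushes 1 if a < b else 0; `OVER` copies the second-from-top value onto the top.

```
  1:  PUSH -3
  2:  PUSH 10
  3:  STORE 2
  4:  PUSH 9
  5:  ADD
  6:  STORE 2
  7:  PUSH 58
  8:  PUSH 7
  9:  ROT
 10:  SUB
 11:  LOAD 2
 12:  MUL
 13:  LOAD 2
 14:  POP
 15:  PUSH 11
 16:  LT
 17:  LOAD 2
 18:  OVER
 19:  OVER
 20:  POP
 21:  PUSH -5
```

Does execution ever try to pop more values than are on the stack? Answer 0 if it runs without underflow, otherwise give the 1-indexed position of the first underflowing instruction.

9

PUSH -3 -> -3
PUSH 10 -> -3 10
STORE 2 -> -3
PUSH 9  -> -3 9
ADD     -> 6
STORE 2 -> (empty)
PUSH 58 -> 58
PUSH 7  -> 58 7
ROT  — needs 3 operands, stack has 2 → underflow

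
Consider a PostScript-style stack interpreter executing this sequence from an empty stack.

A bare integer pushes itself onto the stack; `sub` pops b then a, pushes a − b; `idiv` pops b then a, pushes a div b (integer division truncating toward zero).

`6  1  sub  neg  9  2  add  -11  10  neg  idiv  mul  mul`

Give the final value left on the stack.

-55

6    : [6]
1    : [6, 1]
sub  : [5]
neg  : [-5]
9    : [-5, 9]
2    : [-5, 9, 2]
add  : [-5, 11]
-11  : [-5, 11, -11]
10   : [-5, 11, -11, 10]
neg  : [-5, 11, -11, -10]
idiv : [-5, 11, 1]
mul  : [-5, 11]
mul  : [-55]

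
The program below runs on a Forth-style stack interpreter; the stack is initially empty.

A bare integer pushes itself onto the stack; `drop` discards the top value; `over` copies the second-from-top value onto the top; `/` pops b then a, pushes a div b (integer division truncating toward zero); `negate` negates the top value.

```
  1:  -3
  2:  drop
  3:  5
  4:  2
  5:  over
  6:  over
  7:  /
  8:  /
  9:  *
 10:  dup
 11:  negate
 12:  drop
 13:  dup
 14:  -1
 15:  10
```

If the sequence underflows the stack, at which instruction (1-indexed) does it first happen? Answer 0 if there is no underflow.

-3     -> [-3]
drop   -> []
5      -> [5]
2      -> [5, 2]
over   -> [5, 2, 5]
over   -> [5, 2, 5, 2]
/      -> [5, 2, 2]
/      -> [5, 1]
*      -> [5]
dup    -> [5, 5]
negate -> [5, -5]
drop   -> [5]
dup    -> [5, 5]
-1     -> [5, 5, -1]
10     -> [5, 5, -1, 10]

0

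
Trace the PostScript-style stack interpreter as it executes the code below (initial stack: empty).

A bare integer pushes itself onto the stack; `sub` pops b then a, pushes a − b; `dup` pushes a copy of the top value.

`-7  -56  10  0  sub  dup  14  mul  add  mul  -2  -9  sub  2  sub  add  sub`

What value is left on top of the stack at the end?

-7   [-7]
-56  [-7, -56]
10   [-7, -56, 10]
0    [-7, -56, 10, 0]
sub  [-7, -56, 10]
dup  [-7, -56, 10, 10]
14   [-7, -56, 10, 10, 14]
mul  [-7, -56, 10, 140]
add  [-7, -56, 150]
mul  [-7, -8400]
-2   [-7, -8400, -2]
-9   [-7, -8400, -2, -9]
sub  [-7, -8400, 7]
2    [-7, -8400, 7, 2]
sub  [-7, -8400, 5]
add  [-7, -8395]
sub  [8388]

8388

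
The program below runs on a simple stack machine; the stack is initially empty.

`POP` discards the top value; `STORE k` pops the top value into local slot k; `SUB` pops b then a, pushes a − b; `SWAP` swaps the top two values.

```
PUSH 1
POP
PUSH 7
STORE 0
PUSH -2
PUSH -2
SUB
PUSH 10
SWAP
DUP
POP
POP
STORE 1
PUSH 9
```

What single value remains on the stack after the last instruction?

9

PUSH 1  : 1
POP     : (empty)
PUSH 7  : 7
STORE 0 : (empty)
PUSH -2 : -2
PUSH -2 : -2 -2
SUB     : 0
PUSH 10 : 0 10
SWAP    : 10 0
DUP     : 10 0 0
POP     : 10 0
POP     : 10
STORE 1 : (empty)
PUSH 9  : 9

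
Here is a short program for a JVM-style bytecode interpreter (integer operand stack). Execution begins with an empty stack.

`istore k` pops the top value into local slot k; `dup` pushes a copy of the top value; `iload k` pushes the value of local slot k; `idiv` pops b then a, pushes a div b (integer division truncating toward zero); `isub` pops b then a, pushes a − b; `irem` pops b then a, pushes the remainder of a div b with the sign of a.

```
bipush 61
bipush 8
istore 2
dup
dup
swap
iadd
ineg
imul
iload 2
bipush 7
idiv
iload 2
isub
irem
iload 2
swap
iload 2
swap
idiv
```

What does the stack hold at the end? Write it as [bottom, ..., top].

bipush 61  61
bipush 8   61 8
istore 2   61
dup        61 61
dup        61 61 61
swap       61 61 61
iadd       61 122
ineg       61 -122
imul       -7442
iload 2    -7442 8
bipush 7   -7442 8 7
idiv       -7442 1
iload 2    -7442 1 8
isub       -7442 -7
irem       -1
iload 2    -1 8
swap       8 -1
iload 2    8 -1 8
swap       8 8 -1
idiv       8 -8

[8, -8]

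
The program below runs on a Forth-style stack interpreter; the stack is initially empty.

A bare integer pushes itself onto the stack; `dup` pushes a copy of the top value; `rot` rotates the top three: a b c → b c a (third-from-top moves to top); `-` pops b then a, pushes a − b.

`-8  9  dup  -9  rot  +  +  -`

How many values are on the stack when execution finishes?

-8  -> [-8]
9   -> [-8, 9]
dup -> [-8, 9, 9]
-9  -> [-8, 9, 9, -9]
rot -> [-8, 9, -9, 9]
+   -> [-8, 9, 0]
+   -> [-8, 9]
-   -> [-17]

1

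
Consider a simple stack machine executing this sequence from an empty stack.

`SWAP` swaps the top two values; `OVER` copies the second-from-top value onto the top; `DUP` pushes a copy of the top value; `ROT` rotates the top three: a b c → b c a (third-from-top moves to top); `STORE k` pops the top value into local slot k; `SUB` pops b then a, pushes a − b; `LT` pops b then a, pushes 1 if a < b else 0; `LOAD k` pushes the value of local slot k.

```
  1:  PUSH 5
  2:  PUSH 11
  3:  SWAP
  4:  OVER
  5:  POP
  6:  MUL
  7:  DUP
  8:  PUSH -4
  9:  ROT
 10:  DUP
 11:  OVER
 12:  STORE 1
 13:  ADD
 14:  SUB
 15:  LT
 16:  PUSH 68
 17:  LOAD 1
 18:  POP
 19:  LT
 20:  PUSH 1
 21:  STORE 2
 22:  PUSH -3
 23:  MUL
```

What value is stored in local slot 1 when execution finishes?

55

PUSH 5  → 5
PUSH 11 → 5 11
SWAP    → 11 5
OVER    → 11 5 11
POP     → 11 5
MUL     → 55
DUP     → 55 55
PUSH -4 → 55 55 -4
ROT     → 55 -4 55
DUP     → 55 -4 55 55
OVER    → 55 -4 55 55 55
STORE 1 → 55 -4 55 55
ADD     → 55 -4 110
SUB     → 55 -114
LT      → 0
PUSH 68 → 0 68
LOAD 1  → 0 68 55
POP     → 0 68
LT      → 1
PUSH 1  → 1 1
STORE 2 → 1
PUSH -3 → 1 -3
MUL     → -3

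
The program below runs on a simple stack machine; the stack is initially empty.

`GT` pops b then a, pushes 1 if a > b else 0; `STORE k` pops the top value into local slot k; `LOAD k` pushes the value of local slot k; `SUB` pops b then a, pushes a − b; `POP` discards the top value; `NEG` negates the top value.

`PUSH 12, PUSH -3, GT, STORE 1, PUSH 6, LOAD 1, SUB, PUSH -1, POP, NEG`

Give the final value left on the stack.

PUSH 12 → [12]
PUSH -3 → [12, -3]
GT      → [1]
STORE 1 → []
PUSH 6  → [6]
LOAD 1  → [6, 1]
SUB     → [5]
PUSH -1 → [5, -1]
POP     → [5]
NEG     → [-5]

-5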